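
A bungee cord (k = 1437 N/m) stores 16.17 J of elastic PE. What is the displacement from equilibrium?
x = √(2·PE/k) = √(2·16.17/1437) = 0.15 m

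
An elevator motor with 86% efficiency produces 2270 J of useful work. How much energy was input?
W_in = W_out/η = 2270/0.86 = 2640 J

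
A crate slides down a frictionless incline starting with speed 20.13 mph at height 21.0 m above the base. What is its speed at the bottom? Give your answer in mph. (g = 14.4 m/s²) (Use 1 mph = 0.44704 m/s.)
Convert to SI: v₀ = 8.99892 m/s, h = 21.0 m
½mv₀² + mgh = ½mv² ⇒ v = √(v₀² + 2gh) = √(8.99892² + 2·14.4·21.0) = 26.1874 m/s = 58.58 mph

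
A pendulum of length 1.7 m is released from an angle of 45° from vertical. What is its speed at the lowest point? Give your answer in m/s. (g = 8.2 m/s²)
h = L(1 − cosθ) = 1.7(1 − cos45°) = 0.497918 m
v = √(2gh) = √(2·8.2·0.497918) = 2.858 m/s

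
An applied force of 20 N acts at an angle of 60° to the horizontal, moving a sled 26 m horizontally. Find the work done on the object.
W = F·d·cosθ = (20)(26)cos(60°) = 260.0 J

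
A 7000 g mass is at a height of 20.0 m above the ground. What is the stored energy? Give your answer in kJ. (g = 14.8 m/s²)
Convert to SI: m = 7.0 kg, h = 20.0 m
PE = mgh = (7.0)(14.8)(20.0) = 2072.0 J = 2.072 kJ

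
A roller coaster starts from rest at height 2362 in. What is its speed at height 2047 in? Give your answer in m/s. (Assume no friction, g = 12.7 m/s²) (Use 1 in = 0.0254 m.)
Convert to SI: h₁−h₂ = 8.001 m
mgh₁ = mgh₂ + ½mv² ⇒ v = √(2g(h₁−h₂)) = √(2·12.7·8.001) = 14.26 m/s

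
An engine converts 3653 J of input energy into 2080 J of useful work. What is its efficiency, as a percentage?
η = W_out/W_in = 2080/3653 = 56.94%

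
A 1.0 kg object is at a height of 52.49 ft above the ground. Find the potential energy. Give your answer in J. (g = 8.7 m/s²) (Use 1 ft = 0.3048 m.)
Convert to SI: m = 1.0 kg, h = 15.999 m
PE = mgh = (1.0)(8.7)(15.999) = 139.2 J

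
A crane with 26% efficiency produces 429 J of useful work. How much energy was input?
W_in = W_out/η = 429/0.26 = 1650 J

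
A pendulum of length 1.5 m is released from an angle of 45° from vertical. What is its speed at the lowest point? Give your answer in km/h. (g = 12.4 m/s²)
h = L(1 − cosθ) = 1.5(1 − cos45°) = 0.43934 m
v = √(2gh) = √(2·12.4·0.43934) = 3.30085 m/s = 11.88 km/h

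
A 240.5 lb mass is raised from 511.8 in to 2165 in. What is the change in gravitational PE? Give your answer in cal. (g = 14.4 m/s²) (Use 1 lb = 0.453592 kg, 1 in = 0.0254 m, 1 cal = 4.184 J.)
Convert to SI: m = 109.089 kg, Δh = 41.9913 m
ΔPE = mgΔh = (109.089)(14.4)(41.9913) = 65963.3 J = 15770 cal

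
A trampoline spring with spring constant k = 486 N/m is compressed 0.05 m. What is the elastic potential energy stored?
PE = ½kx² = ½(486)(0.05)² = 0.6075 J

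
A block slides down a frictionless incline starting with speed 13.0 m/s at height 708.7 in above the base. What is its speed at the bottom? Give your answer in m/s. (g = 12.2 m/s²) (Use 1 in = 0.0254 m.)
Convert to SI: v₀ = 13.0 m/s, h = 18.001 m
½mv₀² + mgh = ½mv² ⇒ v = √(v₀² + 2gh) = √(13.0² + 2·12.2·18.001) = 24.66 m/s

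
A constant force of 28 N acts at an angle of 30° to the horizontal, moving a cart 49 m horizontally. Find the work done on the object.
W = F·d·cosθ = (28)(49)cos(30°) = 1188 J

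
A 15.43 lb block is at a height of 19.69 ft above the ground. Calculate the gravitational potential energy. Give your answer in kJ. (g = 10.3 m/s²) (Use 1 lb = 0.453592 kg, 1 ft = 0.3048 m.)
Convert to SI: m = 6.99892 kg, h = 6.00151 m
PE = mgh = (6.99892)(10.3)(6.00151) = 432.643 J = 0.4326 kJ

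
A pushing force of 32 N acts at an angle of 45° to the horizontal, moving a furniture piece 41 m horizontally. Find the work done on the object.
W = F·d·cosθ = (32)(41)cos(45°) = 927.7 J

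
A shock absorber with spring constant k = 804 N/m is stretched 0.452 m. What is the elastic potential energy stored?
PE = ½kx² = ½(804)(0.452)² = 82.13 J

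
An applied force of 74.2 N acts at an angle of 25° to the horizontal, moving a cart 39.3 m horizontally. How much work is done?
W = F·d·cosθ = (74.2)(39.3)cos(25°) = 2643 J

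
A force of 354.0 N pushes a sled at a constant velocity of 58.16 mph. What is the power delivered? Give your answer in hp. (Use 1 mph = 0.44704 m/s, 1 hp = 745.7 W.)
Convert to SI: F = 354.0 N, v = 25.9998 m/s
P = Fv = (354.0)(25.9998) = 9203.95 W = 12.34 hp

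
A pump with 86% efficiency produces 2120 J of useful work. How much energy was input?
W_in = W_out/η = 2120/0.86 = 2465 J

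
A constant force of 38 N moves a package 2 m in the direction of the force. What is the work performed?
W = F·d = (38)(2) = 76.0 J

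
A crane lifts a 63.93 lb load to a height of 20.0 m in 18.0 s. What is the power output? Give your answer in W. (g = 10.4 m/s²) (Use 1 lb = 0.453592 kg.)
Convert to SI: m = 28.9981 kg, h = 20.0 m, t = 18.0 s
P = mgh/t = (28.9981)(10.4)(20.0)/18.0 = 335.1 W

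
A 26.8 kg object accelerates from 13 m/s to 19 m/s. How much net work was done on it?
W = ΔKE = ½m(v₂² − v₁²) = ½(26.8)(19² − 13²) = 2572.8 J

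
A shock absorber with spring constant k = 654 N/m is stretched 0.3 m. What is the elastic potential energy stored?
PE = ½kx² = ½(654)(0.3)² = 29.43 J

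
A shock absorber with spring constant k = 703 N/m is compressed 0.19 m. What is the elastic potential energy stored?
PE = ½kx² = ½(703)(0.19)² = 12.69 J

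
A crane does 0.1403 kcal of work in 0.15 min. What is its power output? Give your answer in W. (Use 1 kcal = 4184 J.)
Convert to SI: W = 587.015 J, t = 9.0 s
P = W/t = 587.015/9.0 = 65.22 W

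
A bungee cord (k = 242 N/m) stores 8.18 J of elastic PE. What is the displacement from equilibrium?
x = √(2·PE/k) = √(2·8.18/242) = 0.26 m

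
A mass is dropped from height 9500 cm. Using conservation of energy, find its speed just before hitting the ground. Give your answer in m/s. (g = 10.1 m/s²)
Convert to SI: h = 95.0 m
mgh = ½mv² ⇒ v = √(2gh) = √(2·10.1·95.0) = 43.81 m/s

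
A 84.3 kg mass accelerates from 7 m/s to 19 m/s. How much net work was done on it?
W = ΔKE = ½m(v₂² − v₁²) = ½(84.3)(19² − 7²) = 13150.8 J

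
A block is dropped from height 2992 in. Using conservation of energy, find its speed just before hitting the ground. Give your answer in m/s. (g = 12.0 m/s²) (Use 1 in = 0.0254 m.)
Convert to SI: h = 75.9968 m
mgh = ½mv² ⇒ v = √(2gh) = √(2·12.0·75.9968) = 42.71 m/s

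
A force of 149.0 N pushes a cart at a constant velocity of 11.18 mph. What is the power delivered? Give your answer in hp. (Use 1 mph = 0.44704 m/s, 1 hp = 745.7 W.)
Convert to SI: F = 149.0 N, v = 4.99791 m/s
P = Fv = (149.0)(4.99791) = 744.688 W = 0.9986 hp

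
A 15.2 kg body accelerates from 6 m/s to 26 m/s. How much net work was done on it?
W = ΔKE = ½m(v₂² − v₁²) = ½(15.2)(26² − 6²) = 4864.0 J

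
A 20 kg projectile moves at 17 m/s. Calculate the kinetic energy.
KE = ½mv² = ½(20)(17)² = 2890.0 J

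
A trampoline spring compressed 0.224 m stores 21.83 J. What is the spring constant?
k = 2·PE/x² = 2·21.83/(0.224)² = 870.1 N/m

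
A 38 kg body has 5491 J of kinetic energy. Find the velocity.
v = √(2·KE/m) = √(2·5491/38) = 17.0 m/s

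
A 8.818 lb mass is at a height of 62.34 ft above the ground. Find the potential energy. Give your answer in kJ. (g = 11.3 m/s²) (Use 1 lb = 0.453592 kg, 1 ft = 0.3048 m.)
Convert to SI: m = 3.99977 kg, h = 19.0012 m
PE = mgh = (3.99977)(11.3)(19.0012) = 858.807 J = 0.8588 kJ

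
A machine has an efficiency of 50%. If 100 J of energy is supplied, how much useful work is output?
W_out = η·W_in = 0.5·100 = 50.0 J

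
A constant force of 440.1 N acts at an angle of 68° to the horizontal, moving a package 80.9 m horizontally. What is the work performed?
W = F·d·cosθ = (440.1)(80.9)cos(68°) = 13340 J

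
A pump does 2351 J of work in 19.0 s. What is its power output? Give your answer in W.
P = W/t = 2351.0/19.0 = 123.7 W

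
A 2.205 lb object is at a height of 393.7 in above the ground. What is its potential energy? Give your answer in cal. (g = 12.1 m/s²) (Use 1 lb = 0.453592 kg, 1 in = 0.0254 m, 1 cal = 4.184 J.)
Convert to SI: m = 1.00017 kg, h = 9.99998 m
PE = mgh = (1.00017)(12.1)(9.99998) = 121.02 J = 28.92 cal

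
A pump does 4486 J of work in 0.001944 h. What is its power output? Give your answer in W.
Convert to SI: W = 4486.0 J, t = 6.9984 s
P = W/t = 4486.0/6.9984 = 641.0 W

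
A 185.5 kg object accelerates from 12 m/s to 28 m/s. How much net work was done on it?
W = ΔKE = ½m(v₂² − v₁²) = ½(185.5)(28² − 12²) = 59360.0 J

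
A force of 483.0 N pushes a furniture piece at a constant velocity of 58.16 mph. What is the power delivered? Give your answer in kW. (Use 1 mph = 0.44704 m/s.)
Convert to SI: F = 483.0 N, v = 25.9998 m/s
P = Fv = (483.0)(25.9998) = 12557.9 W = 12.56 kW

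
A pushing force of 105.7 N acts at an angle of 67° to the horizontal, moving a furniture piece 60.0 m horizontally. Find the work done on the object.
W = F·d·cosθ = (105.7)(60.0)cos(67°) = 2478 J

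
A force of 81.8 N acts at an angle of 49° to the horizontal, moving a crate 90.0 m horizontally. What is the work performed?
W = F·d·cosθ = (81.8)(90.0)cos(49°) = 4830 J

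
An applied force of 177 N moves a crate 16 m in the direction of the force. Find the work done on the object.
W = F·d = (177)(16) = 2832 J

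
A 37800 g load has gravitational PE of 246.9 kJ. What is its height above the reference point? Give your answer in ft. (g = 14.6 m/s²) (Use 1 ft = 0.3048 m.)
Convert to SI: m = 37.8 kg, PE = 246900 J
h = PE/(mg) = 246900/(37.8·14.6) = 447.38 m = 1468 ft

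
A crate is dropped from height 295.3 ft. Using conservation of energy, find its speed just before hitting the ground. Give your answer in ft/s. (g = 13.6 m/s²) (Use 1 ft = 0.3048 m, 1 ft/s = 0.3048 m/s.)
Convert to SI: h = 90.0074 m
mgh = ½mv² ⇒ v = √(2gh) = √(2·13.6·90.0074) = 49.4793 m/s = 162.3 ft/s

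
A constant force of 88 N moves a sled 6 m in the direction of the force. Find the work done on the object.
W = F·d = (88)(6) = 528.0 J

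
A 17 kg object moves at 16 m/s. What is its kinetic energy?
KE = ½mv² = ½(17)(16)² = 2176.0 J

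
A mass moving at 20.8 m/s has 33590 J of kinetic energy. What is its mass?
m = 2·KE/v² = 2·33590/(20.8)² = 155.3 kg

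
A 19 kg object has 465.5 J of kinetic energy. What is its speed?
v = √(2·KE/m) = √(2·465.5/19) = 7.0 m/s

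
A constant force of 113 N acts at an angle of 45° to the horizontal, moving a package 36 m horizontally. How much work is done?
W = F·d·cosθ = (113)(36)cos(45°) = 2877 J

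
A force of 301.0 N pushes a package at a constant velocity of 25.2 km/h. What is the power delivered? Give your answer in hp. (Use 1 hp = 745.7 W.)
Convert to SI: F = 301.0 N, v = 7.0 m/s
P = Fv = (301.0)(7.0) = 2107.0 W = 2.826 hp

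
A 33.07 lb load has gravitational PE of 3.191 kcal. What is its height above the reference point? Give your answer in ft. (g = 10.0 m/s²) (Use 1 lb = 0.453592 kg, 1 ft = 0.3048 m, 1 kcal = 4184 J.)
Convert to SI: m = 15.0003 kg, PE = 13351.1 J
h = PE/(mg) = 13351.1/(15.0003·10.0) = 89.0059 m = 292.0 ft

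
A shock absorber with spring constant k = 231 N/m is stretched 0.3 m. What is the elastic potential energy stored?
PE = ½kx² = ½(231)(0.3)² = 10.4 J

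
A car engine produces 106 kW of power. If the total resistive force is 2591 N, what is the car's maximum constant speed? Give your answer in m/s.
P = Fv ⇒ v = P/F = 106000 W/2591.0 N = 40.91 m/s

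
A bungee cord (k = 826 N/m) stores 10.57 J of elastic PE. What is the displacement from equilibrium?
x = √(2·PE/k) = √(2·10.57/826) = 0.16 m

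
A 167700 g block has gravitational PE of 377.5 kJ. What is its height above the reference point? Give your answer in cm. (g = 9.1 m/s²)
Convert to SI: m = 167.7 kg, PE = 377500 J
h = PE/(mg) = 377500/(167.7·9.1) = 247.367 m = 24740 cm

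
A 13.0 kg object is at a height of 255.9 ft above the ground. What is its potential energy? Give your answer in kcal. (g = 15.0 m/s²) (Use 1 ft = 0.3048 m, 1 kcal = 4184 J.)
Convert to SI: m = 13.0 kg, h = 77.9983 m
PE = mgh = (13.0)(15.0)(77.9983) = 15209.7 J = 3.635 kcal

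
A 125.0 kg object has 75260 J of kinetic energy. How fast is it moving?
v = √(2·KE/m) = √(2·75260/125.0) = 34.7 m/s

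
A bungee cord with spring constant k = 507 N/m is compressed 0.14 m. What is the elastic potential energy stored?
PE = ½kx² = ½(507)(0.14)² = 4.969 J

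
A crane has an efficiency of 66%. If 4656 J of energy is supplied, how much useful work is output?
W_out = η·W_in = 0.66·4656 = 3072.96 J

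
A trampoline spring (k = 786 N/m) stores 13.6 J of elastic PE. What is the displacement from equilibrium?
x = √(2·PE/k) = √(2·13.6/786) = 0.186 m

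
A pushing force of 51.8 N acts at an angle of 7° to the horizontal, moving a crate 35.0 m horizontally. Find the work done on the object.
W = F·d·cosθ = (51.8)(35.0)cos(7°) = 1799 J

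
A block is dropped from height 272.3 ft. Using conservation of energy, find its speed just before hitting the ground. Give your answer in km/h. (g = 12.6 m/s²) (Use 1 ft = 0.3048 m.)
Convert to SI: h = 82.997 m
mgh = ½mv² ⇒ v = √(2gh) = √(2·12.6·82.997) = 45.7332 m/s = 164.6 km/h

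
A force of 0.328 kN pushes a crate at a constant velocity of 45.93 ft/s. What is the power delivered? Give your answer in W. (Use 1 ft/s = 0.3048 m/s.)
Convert to SI: F = 328.0 N, v = 13.9995 m/s
P = Fv = (328.0)(13.9995) = 4592 W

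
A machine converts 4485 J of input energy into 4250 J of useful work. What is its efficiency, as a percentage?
η = W_out/W_in = 4250/4485 = 94.76%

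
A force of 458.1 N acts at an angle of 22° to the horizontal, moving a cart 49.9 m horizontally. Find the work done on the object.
W = F·d·cosθ = (458.1)(49.9)cos(22°) = 21190 J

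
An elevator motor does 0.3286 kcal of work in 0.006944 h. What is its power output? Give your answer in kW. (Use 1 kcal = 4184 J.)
Convert to SI: W = 1374.86 J, t = 24.9984 s
P = W/t = 1374.86/24.9984 = 54.998 W = 0.055 kW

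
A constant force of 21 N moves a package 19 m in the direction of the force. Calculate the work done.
W = F·d = (21)(19) = 399.0 J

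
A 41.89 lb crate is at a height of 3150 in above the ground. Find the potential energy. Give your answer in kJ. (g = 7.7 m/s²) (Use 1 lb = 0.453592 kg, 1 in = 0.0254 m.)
Convert to SI: m = 19.001 kg, h = 80.01 m
PE = mgh = (19.001)(7.7)(80.01) = 11706.1 J = 11.71 kJ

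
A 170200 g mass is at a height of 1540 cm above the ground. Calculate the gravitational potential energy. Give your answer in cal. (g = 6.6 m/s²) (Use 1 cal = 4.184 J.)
Convert to SI: m = 170.2 kg, h = 15.4 m
PE = mgh = (170.2)(6.6)(15.4) = 17299.1 J = 4135 cal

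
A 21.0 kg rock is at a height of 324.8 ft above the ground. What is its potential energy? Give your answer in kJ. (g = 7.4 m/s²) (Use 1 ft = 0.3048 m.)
Convert to SI: m = 21.0 kg, h = 98.999 m
PE = mgh = (21.0)(7.4)(98.999) = 15384.5 J = 15.38 kJ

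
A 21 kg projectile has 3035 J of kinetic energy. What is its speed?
v = √(2·KE/m) = √(2·3035/21) = 17.0 m/s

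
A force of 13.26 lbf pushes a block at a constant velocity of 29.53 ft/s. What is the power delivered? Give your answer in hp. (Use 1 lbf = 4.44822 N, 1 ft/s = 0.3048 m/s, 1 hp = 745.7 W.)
Convert to SI: F = 58.9834 N, v = 9.00074 m/s
P = Fv = (58.9834)(9.00074) = 530.894 W = 0.7119 hp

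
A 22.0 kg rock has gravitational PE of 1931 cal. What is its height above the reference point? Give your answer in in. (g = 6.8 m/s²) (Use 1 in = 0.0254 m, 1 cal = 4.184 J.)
Convert to SI: m = 22.0 kg, PE = 8079.3 J
h = PE/(mg) = 8079.3/(22.0·6.8) = 54.006 m = 2126 in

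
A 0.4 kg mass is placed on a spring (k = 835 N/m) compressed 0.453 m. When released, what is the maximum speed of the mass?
½kx² = ½mv² ⇒ v = x√(k/m) = (0.453)√(835/0.4) = 20.7 m/s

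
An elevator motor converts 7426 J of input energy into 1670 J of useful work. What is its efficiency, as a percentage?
η = W_out/W_in = 1670/7426 = 22.49%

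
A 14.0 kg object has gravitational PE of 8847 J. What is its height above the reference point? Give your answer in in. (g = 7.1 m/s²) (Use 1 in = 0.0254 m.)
h = PE/(mg) = 8847.0/(14.0·7.1) = 89.004 m = 3504 in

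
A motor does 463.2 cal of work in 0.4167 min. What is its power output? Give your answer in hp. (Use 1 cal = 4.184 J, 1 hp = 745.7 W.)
Convert to SI: W = 1938.03 J, t = 25.002 s
P = W/t = 1938.03/25.002 = 77.515 W = 0.1039 hp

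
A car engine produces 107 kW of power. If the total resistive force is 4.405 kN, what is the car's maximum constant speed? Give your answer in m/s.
Convert to SI: F = 4405.0 N
P = Fv ⇒ v = P/F = 107000 W/4405.0 N = 24.29 m/s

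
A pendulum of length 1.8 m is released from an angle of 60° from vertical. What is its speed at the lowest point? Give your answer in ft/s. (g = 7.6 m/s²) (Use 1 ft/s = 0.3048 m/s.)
h = L(1 − cosθ) = 1.8(1 − cos60°) = 0.9 m
v = √(2gh) = √(2·7.6·0.9) = 3.69865 m/s = 12.13 ft/s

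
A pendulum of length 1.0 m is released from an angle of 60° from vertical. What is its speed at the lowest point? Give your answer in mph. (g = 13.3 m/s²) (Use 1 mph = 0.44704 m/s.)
h = L(1 − cosθ) = 1.0(1 − cos60°) = 0.5 m
v = √(2gh) = √(2·13.3·0.5) = 3.64692 m/s = 8.158 mph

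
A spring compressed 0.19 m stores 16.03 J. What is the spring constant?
k = 2·PE/x² = 2·16.03/(0.19)² = 888.1 N/m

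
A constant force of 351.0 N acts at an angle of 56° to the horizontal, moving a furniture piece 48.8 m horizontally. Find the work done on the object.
W = F·d·cosθ = (351.0)(48.8)cos(56°) = 9578 J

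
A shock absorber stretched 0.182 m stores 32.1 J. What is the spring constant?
k = 2·PE/x² = 2·32.1/(0.182)² = 1938 N/m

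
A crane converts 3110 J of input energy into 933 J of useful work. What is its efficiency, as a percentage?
η = W_out/W_in = 933/3110 = 30.0%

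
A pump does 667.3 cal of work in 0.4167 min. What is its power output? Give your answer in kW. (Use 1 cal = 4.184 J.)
Convert to SI: W = 2791.98 J, t = 25.002 s
P = W/t = 2791.98/25.002 = 111.67 W = 0.1117 kW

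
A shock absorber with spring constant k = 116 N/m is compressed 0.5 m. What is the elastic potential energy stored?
PE = ½kx² = ½(116)(0.5)² = 14.5 J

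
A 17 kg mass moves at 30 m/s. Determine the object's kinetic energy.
KE = ½mv² = ½(17)(30)² = 7650.0 J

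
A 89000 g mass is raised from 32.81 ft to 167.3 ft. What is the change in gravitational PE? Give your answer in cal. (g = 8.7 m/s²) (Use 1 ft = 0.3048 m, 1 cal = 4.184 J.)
Convert to SI: m = 89.0 kg, Δh = 40.9926 m
ΔPE = mgΔh = (89.0)(8.7)(40.9926) = 31740.5 J = 7586 cal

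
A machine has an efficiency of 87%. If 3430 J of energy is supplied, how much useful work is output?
W_out = η·W_in = 0.87·3430 = 2984.1 J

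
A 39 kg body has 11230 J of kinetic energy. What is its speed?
v = √(2·KE/m) = √(2·11230/39) = 24.0 m/s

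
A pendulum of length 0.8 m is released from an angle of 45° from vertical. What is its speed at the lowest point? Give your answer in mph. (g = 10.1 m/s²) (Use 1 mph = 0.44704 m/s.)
h = L(1 − cosθ) = 0.8(1 − cos45°) = 0.234315 m
v = √(2gh) = √(2·10.1·0.234315) = 2.17558 m/s = 4.867 mph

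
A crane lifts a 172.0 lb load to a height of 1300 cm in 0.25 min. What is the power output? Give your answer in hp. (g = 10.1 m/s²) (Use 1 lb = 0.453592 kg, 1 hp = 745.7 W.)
Convert to SI: m = 78.0178 kg, h = 13.0 m, t = 15.0 s
P = mgh/t = (78.0178)(10.1)(13.0)/15.0 = 682.916 W = 0.9158 hp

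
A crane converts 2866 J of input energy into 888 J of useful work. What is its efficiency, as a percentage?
η = W_out/W_in = 888/2866 = 30.98%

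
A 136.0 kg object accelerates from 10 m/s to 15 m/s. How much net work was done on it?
W = ΔKE = ½m(v₂² − v₁²) = ½(136.0)(15² − 10²) = 8500.0 J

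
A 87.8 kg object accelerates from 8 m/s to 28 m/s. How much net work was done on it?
W = ΔKE = ½m(v₂² − v₁²) = ½(87.8)(28² − 8²) = 31608.0 J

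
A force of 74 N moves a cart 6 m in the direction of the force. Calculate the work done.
W = F·d = (74)(6) = 444.0 J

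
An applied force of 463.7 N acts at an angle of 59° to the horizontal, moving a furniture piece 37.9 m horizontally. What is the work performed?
W = F·d·cosθ = (463.7)(37.9)cos(59°) = 9051 J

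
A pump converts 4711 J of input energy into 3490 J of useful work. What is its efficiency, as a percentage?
η = W_out/W_in = 3490/4711 = 74.08%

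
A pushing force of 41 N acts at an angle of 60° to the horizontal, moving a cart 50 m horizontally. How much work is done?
W = F·d·cosθ = (41)(50)cos(60°) = 1025 J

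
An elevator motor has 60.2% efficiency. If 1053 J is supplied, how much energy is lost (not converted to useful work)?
W_lost = W_in(1 − η) = 1053·(1 − 0.602) = 419.1 J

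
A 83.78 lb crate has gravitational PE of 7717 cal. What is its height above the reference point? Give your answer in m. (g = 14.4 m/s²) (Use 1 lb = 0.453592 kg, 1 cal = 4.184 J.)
Convert to SI: m = 38.0019 kg, PE = 32287.9 J
h = PE/(mg) = 32287.9/(38.0019·14.4) = 59.0 m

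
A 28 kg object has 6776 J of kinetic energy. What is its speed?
v = √(2·KE/m) = √(2·6776/28) = 22.0 m/s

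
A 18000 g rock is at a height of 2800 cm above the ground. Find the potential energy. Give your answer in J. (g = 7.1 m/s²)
Convert to SI: m = 18.0 kg, h = 28.0 m
PE = mgh = (18.0)(7.1)(28.0) = 3578 J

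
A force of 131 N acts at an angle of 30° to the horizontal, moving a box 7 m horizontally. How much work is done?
W = F·d·cosθ = (131)(7)cos(30°) = 794.1 J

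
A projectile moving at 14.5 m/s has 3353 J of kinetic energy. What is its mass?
m = 2·KE/v² = 2·3353/(14.5)² = 31.9 kg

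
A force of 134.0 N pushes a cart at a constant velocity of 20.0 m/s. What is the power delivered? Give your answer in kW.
P = Fv = (134.0)(20.0) = 2680.0 W = 2.68 kW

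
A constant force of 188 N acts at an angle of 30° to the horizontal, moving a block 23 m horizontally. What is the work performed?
W = F·d·cosθ = (188)(23)cos(30°) = 3745 J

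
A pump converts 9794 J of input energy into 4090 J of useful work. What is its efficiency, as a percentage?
η = W_out/W_in = 4090/9794 = 41.76%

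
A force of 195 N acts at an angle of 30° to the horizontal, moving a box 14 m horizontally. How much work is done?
W = F·d·cosθ = (195)(14)cos(30°) = 2364 J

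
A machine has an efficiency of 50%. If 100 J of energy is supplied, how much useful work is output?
W_out = η·W_in = 0.5·100 = 50.0 J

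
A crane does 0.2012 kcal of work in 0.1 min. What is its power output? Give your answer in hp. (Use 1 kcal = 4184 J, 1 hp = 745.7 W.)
Convert to SI: W = 841.821 J, t = 6.0 s
P = W/t = 841.821/6.0 = 140.3035 W = 0.1882 hp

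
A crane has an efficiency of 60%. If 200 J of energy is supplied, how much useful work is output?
W_out = η·W_in = 0.6·200 = 120.0 J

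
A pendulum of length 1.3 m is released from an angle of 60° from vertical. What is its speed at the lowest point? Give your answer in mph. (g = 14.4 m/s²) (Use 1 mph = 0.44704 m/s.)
h = L(1 − cosθ) = 1.3(1 − cos60°) = 0.65 m
v = √(2gh) = √(2·14.4·0.65) = 4.32666 m/s = 9.678 mph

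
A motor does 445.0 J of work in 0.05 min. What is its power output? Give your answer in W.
Convert to SI: W = 445.0 J, t = 3.0 s
P = W/t = 445.0/3.0 = 148.3 W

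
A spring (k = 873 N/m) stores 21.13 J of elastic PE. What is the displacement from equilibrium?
x = √(2·PE/k) = √(2·21.13/873) = 0.22 m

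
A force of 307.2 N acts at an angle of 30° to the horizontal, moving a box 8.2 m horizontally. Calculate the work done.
W = F·d·cosθ = (307.2)(8.2)cos(30°) = 2182 J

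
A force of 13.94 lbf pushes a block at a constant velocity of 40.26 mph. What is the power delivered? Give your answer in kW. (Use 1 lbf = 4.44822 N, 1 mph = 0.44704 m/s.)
Convert to SI: F = 62.0082 N, v = 17.9978 m/s
P = Fv = (62.0082)(17.9978) = 1116.01 W = 1.116 kW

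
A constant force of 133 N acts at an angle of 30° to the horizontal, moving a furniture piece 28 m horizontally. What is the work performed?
W = F·d·cosθ = (133)(28)cos(30°) = 3225 J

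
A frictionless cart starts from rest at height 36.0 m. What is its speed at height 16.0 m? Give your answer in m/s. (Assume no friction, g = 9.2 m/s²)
mgh₁ = mgh₂ + ½mv² ⇒ v = √(2g(h₁−h₂)) = √(2·9.2·20.0) = 19.18 m/s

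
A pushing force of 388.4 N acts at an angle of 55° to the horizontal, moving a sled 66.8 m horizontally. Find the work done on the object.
W = F·d·cosθ = (388.4)(66.8)cos(55°) = 14880 J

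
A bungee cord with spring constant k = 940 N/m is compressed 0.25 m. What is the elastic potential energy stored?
PE = ½kx² = ½(940)(0.25)² = 29.38 J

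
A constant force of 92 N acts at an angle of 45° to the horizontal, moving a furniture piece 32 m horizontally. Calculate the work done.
W = F·d·cosθ = (92)(32)cos(45°) = 2082 J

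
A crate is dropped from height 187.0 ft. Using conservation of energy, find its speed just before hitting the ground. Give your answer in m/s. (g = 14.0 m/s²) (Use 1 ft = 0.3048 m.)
Convert to SI: h = 56.9976 m
mgh = ½mv² ⇒ v = √(2gh) = √(2·14.0·56.9976) = 39.95 m/s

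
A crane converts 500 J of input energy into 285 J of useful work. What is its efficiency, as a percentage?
η = W_out/W_in = 285/500 = 57.0%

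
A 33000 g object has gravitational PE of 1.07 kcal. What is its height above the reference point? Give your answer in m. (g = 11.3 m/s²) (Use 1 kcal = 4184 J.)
Convert to SI: m = 33.0 kg, PE = 4476.88 J
h = PE/(mg) = 4476.88/(33.0·11.3) = 12.01 m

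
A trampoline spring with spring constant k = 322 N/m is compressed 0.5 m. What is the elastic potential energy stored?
PE = ½kx² = ½(322)(0.5)² = 40.25 J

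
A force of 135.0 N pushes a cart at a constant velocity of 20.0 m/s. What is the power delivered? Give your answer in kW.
P = Fv = (135.0)(20.0) = 2700.0 W = 2.7 kW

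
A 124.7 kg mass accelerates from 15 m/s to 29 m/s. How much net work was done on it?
W = ΔKE = ½m(v₂² − v₁²) = ½(124.7)(29² − 15²) = 38407.6 J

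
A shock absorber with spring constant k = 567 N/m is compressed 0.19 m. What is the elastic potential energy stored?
PE = ½kx² = ½(567)(0.19)² = 10.23 J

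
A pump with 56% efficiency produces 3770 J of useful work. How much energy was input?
W_in = W_out/η = 3770/0.56 = 6732 J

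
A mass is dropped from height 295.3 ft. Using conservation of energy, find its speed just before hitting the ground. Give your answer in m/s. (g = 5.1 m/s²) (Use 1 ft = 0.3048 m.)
Convert to SI: h = 90.0074 m
mgh = ½mv² ⇒ v = √(2gh) = √(2·5.1·90.0074) = 30.3 m/s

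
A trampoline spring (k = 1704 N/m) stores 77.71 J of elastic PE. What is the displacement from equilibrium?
x = √(2·PE/k) = √(2·77.71/1704) = 0.302 m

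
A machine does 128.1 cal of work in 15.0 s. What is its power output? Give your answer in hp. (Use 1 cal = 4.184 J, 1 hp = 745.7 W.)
Convert to SI: W = 535.97 J, t = 15.0 s
P = W/t = 535.97/15.0 = 35.7314 W = 0.04792 hp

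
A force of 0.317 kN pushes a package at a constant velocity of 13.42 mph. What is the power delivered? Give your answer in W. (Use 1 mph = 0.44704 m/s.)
Convert to SI: F = 317.0 N, v = 5.99928 m/s
P = Fv = (317.0)(5.99928) = 1902 W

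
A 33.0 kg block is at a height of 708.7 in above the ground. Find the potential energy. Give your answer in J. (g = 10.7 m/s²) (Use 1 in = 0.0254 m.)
Convert to SI: m = 33.0 kg, h = 18.001 m
PE = mgh = (33.0)(10.7)(18.001) = 6356 J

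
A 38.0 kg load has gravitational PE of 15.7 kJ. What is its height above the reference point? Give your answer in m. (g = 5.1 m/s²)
Convert to SI: m = 38.0 kg, PE = 15700.0 J
h = PE/(mg) = 15700.0/(38.0·5.1) = 81.01 m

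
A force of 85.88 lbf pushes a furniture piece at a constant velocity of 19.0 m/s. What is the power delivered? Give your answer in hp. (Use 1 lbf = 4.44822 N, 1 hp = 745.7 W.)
Convert to SI: F = 382.013 N, v = 19.0 m/s
P = Fv = (382.013)(19.0) = 7258.25 W = 9.733 hp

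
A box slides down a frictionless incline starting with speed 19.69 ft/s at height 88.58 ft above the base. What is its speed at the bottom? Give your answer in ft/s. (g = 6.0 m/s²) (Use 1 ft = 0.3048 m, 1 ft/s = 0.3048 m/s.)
Convert to SI: v₀ = 6.00151 m/s, h = 26.9992 m
½mv₀² + mgh = ½mv² ⇒ v = √(v₀² + 2gh) = √(6.00151² + 2·6.0·26.9992) = 18.9739 m/s = 62.25 ft/s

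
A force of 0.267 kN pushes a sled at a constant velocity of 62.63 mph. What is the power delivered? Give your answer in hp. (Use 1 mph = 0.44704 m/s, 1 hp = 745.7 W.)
Convert to SI: F = 267.0 N, v = 27.9981 m/s
P = Fv = (267.0)(27.9981) = 7475.5 W = 10.02 hp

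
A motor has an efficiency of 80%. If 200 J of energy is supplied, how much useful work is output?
W_out = η·W_in = 0.8·200 = 160.0 J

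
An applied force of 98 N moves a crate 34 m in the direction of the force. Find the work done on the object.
W = F·d = (98)(34) = 3332 J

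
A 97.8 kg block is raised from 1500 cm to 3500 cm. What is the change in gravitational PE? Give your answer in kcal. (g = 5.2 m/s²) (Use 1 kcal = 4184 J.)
Convert to SI: m = 97.8 kg, Δh = 20.0 m
ΔPE = mgΔh = (97.8)(5.2)(20.0) = 10171.2 J = 2.431 kcal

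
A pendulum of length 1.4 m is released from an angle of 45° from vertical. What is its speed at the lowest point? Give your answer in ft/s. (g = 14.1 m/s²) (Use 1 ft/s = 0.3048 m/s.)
h = L(1 − cosθ) = 1.4(1 − cos45°) = 0.410051 m
v = √(2gh) = √(2·14.1·0.410051) = 3.4005 m/s = 11.16 ft/s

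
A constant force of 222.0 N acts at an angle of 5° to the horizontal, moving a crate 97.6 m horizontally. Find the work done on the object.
W = F·d·cosθ = (222.0)(97.6)cos(5°) = 21580 J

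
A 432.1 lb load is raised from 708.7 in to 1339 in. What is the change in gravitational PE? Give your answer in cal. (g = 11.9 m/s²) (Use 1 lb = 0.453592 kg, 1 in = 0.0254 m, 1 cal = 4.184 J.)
Convert to SI: m = 195.997 kg, Δh = 16.0096 m
ΔPE = mgΔh = (195.997)(11.9)(16.0096) = 37340.3 J = 8925 cal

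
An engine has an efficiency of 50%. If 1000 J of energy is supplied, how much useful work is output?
W_out = η·W_in = 0.5·1000 = 500.0 J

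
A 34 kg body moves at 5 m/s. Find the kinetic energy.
KE = ½mv² = ½(34)(5)² = 425.0 J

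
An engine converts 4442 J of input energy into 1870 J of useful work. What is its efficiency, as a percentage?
η = W_out/W_in = 1870/4442 = 42.1%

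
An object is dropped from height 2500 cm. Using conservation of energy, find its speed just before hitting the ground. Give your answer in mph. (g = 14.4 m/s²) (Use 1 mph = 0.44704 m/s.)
Convert to SI: h = 25.0 m
mgh = ½mv² ⇒ v = √(2gh) = √(2·14.4·25.0) = 26.8328 m/s = 60.02 mph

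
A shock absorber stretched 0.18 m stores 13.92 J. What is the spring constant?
k = 2·PE/x² = 2·13.92/(0.18)² = 859.3 N/m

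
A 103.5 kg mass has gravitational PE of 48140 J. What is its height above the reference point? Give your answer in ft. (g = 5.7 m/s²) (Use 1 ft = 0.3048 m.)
h = PE/(mg) = 48140.0/(103.5·5.7) = 81.6001 m = 267.7 ft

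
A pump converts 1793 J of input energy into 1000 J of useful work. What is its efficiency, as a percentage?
η = W_out/W_in = 1000/1793 = 55.77%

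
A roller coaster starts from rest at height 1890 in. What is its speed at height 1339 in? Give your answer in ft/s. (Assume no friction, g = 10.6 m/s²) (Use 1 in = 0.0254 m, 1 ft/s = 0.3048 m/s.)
Convert to SI: h₁−h₂ = 13.9954 m
mgh₁ = mgh₂ + ½mv² ⇒ v = √(2g(h₁−h₂)) = √(2·10.6·13.9954) = 17.2251 m/s = 56.51 ft/s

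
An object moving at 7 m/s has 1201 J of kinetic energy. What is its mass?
m = 2·KE/v² = 2·1201/(7)² = 49.02 kg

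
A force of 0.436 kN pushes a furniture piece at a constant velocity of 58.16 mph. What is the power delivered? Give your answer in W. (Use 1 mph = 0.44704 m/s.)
Convert to SI: F = 436.0 N, v = 25.9998 m/s
P = Fv = (436.0)(25.9998) = 11340 W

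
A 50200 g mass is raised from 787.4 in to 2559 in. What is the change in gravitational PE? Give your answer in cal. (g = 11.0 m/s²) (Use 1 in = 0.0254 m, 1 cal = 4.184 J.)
Convert to SI: m = 50.2 kg, Δh = 44.9986 m
ΔPE = mgΔh = (50.2)(11.0)(44.9986) = 24848.2 J = 5939 cal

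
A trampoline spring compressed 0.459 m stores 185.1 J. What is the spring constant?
k = 2·PE/x² = 2·185.1/(0.459)² = 1757 N/m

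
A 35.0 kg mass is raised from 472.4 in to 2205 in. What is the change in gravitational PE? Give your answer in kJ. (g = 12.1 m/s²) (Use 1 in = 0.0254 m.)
Convert to SI: m = 35.0 kg, Δh = 44.008 m
ΔPE = mgΔh = (35.0)(12.1)(44.008) = 18637.4 J = 18.64 kJ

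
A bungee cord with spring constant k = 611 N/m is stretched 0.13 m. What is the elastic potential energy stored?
PE = ½kx² = ½(611)(0.13)² = 5.163 J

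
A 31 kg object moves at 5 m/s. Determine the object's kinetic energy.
KE = ½mv² = ½(31)(5)² = 387.5 J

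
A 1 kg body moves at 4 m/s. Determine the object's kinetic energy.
KE = ½mv² = ½(1)(4)² = 8.0 J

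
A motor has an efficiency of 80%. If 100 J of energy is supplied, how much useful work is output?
W_out = η·W_in = 0.8·100 = 80.0 J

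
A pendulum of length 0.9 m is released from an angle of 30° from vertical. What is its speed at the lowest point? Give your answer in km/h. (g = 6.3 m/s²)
h = L(1 − cosθ) = 0.9(1 − cos30°) = 0.120577 m
v = √(2gh) = √(2·6.3·0.120577) = 1.23259 m/s = 4.437 km/h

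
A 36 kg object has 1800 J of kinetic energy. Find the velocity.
v = √(2·KE/m) = √(2·1800/36) = 10.0 m/s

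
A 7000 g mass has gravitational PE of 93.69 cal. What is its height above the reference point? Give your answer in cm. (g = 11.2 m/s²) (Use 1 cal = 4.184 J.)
Convert to SI: m = 7.0 kg, PE = 391.999 J
h = PE/(mg) = 391.999/(7.0·11.2) = 4.99999 m = 500.0 cm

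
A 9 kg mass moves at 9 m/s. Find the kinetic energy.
KE = ½mv² = ½(9)(9)² = 364.5 J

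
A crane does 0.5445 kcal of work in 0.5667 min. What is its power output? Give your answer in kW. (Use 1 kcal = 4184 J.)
Convert to SI: W = 2278.19 J, t = 34.002 s
P = W/t = 2278.19/34.002 = 67.0016 W = 0.067 kW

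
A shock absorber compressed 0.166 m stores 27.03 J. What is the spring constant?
k = 2·PE/x² = 2·27.03/(0.166)² = 1962 N/m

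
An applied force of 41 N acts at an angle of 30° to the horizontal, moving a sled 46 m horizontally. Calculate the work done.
W = F·d·cosθ = (41)(46)cos(30°) = 1633 J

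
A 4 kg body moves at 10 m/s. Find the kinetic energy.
KE = ½mv² = ½(4)(10)² = 200.0 J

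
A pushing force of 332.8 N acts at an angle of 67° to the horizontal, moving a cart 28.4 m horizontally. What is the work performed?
W = F·d·cosθ = (332.8)(28.4)cos(67°) = 3693 J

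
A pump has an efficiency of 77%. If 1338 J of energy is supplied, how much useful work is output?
W_out = η·W_in = 0.77·1338 = 1030.26 J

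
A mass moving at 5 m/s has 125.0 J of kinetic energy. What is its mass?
m = 2·KE/v² = 2·125.0/(5)² = 10.0 kg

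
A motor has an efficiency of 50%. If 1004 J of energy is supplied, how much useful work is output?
W_out = η·W_in = 0.5·1004 = 502.0 J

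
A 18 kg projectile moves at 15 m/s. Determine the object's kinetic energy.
KE = ½mv² = ½(18)(15)² = 2025.0 J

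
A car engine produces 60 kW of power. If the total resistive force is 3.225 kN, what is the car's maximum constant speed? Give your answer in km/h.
Convert to SI: F = 3225.0 N
P = Fv ⇒ v = P/F = 60000 W/3225.0 N = 18.6047 m/s = 66.98 km/h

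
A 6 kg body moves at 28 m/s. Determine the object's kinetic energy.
KE = ½mv² = ½(6)(28)² = 2352.0 J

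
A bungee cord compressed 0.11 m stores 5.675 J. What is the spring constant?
k = 2·PE/x² = 2·5.675/(0.11)² = 938.0 N/m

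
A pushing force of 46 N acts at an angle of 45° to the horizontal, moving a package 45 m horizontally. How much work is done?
W = F·d·cosθ = (46)(45)cos(45°) = 1464 J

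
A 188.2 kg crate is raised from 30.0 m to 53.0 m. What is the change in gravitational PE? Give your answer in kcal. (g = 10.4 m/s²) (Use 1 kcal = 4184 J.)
ΔPE = mgΔh = (188.2)(10.4)(23.0) = 45017.4 J = 10.76 kcal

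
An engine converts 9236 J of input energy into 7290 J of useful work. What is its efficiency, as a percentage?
η = W_out/W_in = 7290/9236 = 78.93%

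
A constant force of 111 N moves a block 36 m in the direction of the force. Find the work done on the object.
W = F·d = (111)(36) = 3996 J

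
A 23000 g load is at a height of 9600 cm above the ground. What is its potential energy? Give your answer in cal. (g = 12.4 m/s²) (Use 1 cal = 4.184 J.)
Convert to SI: m = 23.0 kg, h = 96.0 m
PE = mgh = (23.0)(12.4)(96.0) = 27379.2 J = 6544 cal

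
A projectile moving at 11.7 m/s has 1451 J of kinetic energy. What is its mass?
m = 2·KE/v² = 2·1451/(11.7)² = 21.2 kg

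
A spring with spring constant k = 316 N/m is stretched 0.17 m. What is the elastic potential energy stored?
PE = ½kx² = ½(316)(0.17)² = 4.566 J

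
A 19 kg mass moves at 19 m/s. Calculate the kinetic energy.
KE = ½mv² = ½(19)(19)² = 3429.5 J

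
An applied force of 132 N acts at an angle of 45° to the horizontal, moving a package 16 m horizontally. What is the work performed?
W = F·d·cosθ = (132)(16)cos(45°) = 1493 J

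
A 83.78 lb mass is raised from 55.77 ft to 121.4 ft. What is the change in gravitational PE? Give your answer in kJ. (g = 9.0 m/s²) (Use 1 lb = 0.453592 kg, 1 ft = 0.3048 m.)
Convert to SI: m = 38.0019 kg, Δh = 20.004 m
ΔPE = mgΔh = (38.0019)(9.0)(20.004) = 6841.73 J = 6.842 kJ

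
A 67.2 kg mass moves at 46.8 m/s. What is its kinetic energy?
KE = ½mv² = ½(67.2)(46.8)² = 73590 J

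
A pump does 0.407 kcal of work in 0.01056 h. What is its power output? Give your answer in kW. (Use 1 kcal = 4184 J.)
Convert to SI: W = 1702.89 J, t = 38.016 s
P = W/t = 1702.89/38.016 = 44.794 W = 0.04479 kW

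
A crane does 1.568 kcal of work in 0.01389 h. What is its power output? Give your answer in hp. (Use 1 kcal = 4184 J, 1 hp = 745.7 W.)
Convert to SI: W = 6560.51 J, t = 50.004 s
P = W/t = 6560.51/50.004 = 131.2 W = 0.1759 hp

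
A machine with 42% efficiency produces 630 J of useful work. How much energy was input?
W_in = W_out/η = 630/0.42 = 1500 J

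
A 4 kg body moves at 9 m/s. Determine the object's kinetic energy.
KE = ½mv² = ½(4)(9)² = 162.0 J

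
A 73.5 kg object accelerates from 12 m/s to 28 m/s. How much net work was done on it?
W = ΔKE = ½m(v₂² − v₁²) = ½(73.5)(28² − 12²) = 23520.0 J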